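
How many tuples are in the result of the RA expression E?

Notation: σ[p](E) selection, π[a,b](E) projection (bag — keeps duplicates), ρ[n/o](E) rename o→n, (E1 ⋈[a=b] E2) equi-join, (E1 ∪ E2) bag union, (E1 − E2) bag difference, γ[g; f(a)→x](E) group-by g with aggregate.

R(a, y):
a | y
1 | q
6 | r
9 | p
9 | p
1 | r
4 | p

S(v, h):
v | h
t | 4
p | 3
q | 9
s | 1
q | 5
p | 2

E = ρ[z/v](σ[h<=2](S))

Per-node cardinality:
  S → 6
  σ[h<=2](S) → 2
  ρ[z/v](σ[h<=2](S)) → 2

|E| = 2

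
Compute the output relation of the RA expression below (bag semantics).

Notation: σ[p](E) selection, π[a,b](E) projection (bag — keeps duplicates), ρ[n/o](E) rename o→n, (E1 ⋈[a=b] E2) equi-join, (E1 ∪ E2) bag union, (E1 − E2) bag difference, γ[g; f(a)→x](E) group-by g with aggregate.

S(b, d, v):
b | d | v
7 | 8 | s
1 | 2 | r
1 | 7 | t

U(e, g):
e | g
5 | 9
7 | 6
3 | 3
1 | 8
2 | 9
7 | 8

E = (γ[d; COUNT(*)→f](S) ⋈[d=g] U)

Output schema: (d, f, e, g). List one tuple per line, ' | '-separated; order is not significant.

Stepwise |·|:
  S → 3
  γ[d; COUNT(*)→f](S) → 3
  U → 6
  (γ[d; COUNT(*)→f](S) ⋈[d=g] U) → 2

== RESULT ==
d | f | e | g
8 | 1 | 1 | 8
8 | 1 | 7 | 8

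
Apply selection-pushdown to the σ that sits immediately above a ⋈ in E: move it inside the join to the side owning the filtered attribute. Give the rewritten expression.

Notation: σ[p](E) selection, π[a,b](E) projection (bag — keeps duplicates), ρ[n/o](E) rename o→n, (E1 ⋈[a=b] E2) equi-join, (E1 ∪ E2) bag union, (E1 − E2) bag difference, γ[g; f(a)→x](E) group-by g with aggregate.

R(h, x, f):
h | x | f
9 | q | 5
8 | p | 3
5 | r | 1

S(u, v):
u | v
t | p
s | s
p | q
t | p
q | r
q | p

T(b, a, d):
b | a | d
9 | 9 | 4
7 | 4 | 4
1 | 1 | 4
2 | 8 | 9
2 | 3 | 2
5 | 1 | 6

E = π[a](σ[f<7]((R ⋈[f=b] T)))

σ filters on f, owned by the left side.
E' = π[a]((σ[f<7](R) ⋈[f=b] T))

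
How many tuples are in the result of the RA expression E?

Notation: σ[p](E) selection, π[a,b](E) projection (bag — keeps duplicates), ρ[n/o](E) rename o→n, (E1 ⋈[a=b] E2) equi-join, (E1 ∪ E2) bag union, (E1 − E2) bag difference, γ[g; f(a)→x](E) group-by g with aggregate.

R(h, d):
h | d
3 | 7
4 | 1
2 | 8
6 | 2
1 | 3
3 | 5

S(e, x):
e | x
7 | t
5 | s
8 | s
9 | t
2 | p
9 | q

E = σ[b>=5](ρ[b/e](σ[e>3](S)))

Stepwise |·|:
  S → 6
  σ[e>3](S) → 5
  ρ[b/e](σ[e>3](S)) → 5
  σ[b>=5](ρ[b/e](σ[e>3](S))) → 5

|E| = 5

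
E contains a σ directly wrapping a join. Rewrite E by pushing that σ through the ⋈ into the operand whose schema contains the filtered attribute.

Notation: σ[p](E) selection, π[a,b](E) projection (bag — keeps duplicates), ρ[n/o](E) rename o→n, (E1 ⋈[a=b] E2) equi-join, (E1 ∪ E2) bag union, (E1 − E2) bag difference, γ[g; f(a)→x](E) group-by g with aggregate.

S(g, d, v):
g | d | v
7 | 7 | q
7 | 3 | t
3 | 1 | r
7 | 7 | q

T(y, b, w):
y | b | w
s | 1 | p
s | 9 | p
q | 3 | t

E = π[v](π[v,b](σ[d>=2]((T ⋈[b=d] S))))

σ filters on d, owned by the right side.
E' = π[v](π[v,b]((T ⋈[b=d] σ[d>=2](S))))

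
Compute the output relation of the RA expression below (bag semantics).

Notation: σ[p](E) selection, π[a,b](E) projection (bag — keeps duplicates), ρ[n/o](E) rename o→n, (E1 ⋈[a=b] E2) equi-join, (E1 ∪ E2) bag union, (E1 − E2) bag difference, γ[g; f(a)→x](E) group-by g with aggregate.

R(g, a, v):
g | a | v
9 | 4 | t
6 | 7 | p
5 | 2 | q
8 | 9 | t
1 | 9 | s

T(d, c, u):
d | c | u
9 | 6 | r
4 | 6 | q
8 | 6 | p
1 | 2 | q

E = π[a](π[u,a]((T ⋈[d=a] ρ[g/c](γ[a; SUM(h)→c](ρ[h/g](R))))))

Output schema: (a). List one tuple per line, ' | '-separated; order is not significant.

Row counts bottom-up:
  T → 4
  R → 5
  ρ[h/g](R) → 5
  γ[a; SUM(h)→c](ρ[h/g](R)) → 4
  ρ[g/c](γ[a; SUM(h)→c](ρ[h/g](R))) → 4
  (T ⋈[d=a] ρ[g/c](γ[a; SUM(h)→c](ρ[h/g](R)))) → 2
  π[u,a]((T ⋈[d=a] ρ[g/c](γ[a; SUM(h)→c](ρ[h/g](R))))) → 2
  π[a](π[u,a]((T ⋈[d=a] ρ[g/c](γ[a; SUM(h)→c](ρ[h/g](R)))))) → 2

== RESULT ==
a
4
9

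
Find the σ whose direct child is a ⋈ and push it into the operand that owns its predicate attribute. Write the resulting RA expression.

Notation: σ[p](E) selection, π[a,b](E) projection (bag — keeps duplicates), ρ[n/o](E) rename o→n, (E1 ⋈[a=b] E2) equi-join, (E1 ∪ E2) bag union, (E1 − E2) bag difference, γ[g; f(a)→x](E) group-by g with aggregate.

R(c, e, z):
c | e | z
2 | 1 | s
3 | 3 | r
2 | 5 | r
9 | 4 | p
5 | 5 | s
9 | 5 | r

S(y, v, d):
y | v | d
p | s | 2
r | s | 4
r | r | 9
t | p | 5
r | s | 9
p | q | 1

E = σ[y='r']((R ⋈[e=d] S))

σ filters on y, owned by the right side.
E' = (R ⋈[e=d] σ[y='r'](S))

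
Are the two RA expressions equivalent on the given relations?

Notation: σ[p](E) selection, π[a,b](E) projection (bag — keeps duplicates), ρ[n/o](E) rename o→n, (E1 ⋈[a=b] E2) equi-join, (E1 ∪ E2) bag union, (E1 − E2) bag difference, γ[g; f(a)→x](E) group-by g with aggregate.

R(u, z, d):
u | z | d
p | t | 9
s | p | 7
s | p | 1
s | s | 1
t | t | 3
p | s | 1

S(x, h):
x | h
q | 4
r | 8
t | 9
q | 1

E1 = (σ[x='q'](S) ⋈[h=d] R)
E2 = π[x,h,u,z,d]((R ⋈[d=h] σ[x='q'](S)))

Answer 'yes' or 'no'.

E1 subexpression sizes:
  S → 4
  σ[x='q'](S) → 2
  R → 6
  (σ[x='q'](S) ⋈[h=d] R) → 3
E2 subexpression sizes:
  R → 6
  S → 4
  σ[x='q'](S) → 2
  (R ⋈[d=h] σ[x='q'](S)) → 3
  π[x,h,u,z,d]((R ⋈[d=h] σ[x='q'](S))) → 3

E1 and E2 produce the same multiset:
x | h | u | z | d
q | 1 | p | s | 1
q | 1 | s | p | 1
q | 1 | s | s | 1

yes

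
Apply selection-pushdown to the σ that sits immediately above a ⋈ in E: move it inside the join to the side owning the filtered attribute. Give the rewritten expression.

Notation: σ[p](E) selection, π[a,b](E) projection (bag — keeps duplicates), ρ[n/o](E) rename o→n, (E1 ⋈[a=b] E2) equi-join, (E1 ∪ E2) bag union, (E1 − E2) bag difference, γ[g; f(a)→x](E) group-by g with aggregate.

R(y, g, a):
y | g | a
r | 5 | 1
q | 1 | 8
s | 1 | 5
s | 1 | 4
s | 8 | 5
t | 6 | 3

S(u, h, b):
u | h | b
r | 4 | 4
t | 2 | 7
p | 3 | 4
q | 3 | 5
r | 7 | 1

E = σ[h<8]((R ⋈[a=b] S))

σ filters on h, owned by the right side.
E' = (R ⋈[a=b] σ[h<8](S))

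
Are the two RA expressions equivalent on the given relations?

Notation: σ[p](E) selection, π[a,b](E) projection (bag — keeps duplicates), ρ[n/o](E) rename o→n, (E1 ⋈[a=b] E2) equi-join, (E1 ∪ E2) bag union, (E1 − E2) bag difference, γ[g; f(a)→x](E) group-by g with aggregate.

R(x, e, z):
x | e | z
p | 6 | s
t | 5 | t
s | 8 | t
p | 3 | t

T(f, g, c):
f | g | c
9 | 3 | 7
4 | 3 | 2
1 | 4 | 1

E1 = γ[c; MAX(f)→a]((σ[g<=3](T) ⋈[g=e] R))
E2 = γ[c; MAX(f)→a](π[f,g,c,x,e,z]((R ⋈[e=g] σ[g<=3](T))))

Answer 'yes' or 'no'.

E1 row counts bottom-up:
  T → 3
  σ[g<=3](T) → 2
  R → 4
  (σ[g<=3](T) ⋈[g=e] R) → 2
  γ[c; MAX(f)→a]((σ[g<=3](T) ⋈[g=e] R)) → 2
E2 row counts bottom-up:
  R → 4
  T → 3
  σ[g<=3](T) → 2
  (R ⋈[e=g] σ[g<=3](T)) → 2
  π[f,g,c,x,e,z]((R ⋈[e=g] σ[g<=3](T))) → 2
  γ[c; MAX(f)→a](π[f,g,c,x,e,z]((R ⋈[e=g] σ[g<=3](T)))) → 2

E1 and E2 produce the same multiset:
c | a
2 | 4
7 | 9

yes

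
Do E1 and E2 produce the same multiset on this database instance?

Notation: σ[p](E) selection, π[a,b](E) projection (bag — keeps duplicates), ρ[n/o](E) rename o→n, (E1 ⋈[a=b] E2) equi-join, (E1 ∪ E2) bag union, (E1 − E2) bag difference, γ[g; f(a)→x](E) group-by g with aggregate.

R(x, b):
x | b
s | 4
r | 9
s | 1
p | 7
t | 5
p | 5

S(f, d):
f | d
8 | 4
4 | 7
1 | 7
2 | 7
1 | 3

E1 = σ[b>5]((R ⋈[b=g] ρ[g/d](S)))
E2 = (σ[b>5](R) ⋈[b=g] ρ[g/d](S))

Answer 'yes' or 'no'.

E1 row counts bottom-up:
  R → 6
  S → 5
  ρ[g/d](S) → 5
  (R ⋈[b=g] ρ[g/d](S)) → 4
  σ[b>5]((R ⋈[b=g] ρ[g/d](S))) → 3
E2 row counts bottom-up:
  R → 6
  σ[b>5](R) → 2
  S → 5
  ρ[g/d](S) → 5
  (σ[b>5](R) ⋈[b=g] ρ[g/d](S)) → 3

E1 and E2 produce the same multiset:
x | b | f | g
p | 7 | 1 | 7
p | 7 | 2 | 7
p | 7 | 4 | 7

yes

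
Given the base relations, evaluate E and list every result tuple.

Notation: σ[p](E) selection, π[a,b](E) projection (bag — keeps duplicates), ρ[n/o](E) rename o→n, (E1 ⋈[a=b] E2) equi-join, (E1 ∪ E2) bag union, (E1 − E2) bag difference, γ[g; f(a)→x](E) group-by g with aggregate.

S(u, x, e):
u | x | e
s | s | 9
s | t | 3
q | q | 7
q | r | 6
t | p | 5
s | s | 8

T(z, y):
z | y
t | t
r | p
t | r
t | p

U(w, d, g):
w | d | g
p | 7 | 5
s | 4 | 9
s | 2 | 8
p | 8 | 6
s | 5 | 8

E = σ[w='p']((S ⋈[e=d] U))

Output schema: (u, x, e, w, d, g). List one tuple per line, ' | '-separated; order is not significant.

Stepwise |·|:
  S → 6
  U → 5
  (S ⋈[e=d] U) → 3
  σ[w='p']((S ⋈[e=d] U)) → 2

== RESULT ==
u | x | e | w | d | g
q | q | 7 | p | 7 | 5
s | s | 8 | p | 8 | 6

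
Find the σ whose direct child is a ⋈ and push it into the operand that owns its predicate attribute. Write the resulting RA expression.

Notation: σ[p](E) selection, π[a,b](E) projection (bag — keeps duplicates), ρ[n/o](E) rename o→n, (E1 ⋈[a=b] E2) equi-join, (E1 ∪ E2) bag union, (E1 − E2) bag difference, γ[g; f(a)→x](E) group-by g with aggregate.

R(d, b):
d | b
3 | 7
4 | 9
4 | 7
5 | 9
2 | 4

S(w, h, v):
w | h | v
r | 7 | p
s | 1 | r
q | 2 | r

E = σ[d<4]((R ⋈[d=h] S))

σ filters on d, owned by the left side.
E' = (σ[d<4](R) ⋈[d=h] S)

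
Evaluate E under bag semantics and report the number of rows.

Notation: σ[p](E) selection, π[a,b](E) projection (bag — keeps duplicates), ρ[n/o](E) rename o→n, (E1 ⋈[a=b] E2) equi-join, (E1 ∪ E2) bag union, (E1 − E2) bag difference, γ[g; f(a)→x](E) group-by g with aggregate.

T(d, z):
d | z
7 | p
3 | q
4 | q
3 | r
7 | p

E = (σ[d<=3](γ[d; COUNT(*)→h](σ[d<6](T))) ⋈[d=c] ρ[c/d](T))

Subexpression sizes:
  T → 5
  σ[d<6](T) → 3
  γ[d; COUNT(*)→h](σ[d<6](T)) → 2
  σ[d<=3](γ[d; COUNT(*)→h](σ[d<6](T))) → 1
  T → 5
  ρ[c/d](T) → 5
  (σ[d<=3](γ[d; COUNT(*)→h](σ[d<6](T))) ⋈[d=c] ρ[c/d](T)) → 2

|E| = 2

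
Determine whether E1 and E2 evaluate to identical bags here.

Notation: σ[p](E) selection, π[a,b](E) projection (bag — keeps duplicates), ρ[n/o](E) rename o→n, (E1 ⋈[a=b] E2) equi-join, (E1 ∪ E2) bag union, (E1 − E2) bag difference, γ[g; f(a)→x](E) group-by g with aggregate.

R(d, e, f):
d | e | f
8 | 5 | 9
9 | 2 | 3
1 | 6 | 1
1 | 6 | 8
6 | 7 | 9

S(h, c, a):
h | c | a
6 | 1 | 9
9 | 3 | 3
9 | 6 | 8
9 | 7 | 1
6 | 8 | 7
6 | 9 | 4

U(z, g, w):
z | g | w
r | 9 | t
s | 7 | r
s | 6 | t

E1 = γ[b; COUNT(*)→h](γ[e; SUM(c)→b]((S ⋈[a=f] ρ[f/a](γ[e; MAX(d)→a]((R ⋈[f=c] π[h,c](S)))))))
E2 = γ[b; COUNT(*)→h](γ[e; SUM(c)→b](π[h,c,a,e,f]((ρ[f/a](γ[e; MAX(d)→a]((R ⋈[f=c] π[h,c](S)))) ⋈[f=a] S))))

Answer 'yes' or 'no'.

E1 per-node cardinality:
  S → 6
  R → 5
  S → 6
  π[h,c](S) → 6
  (R ⋈[f=c] π[h,c](S)) → 5
  γ[e; MAX(d)→a]((R ⋈[f=c] π[h,c](S))) → 4
  ρ[f/a](γ[e; MAX(d)→a]((R ⋈[f=c] π[h,c](S)))) → 4
  (S ⋈[a=f] ρ[f/a](γ[e; MAX(d)→a]((R ⋈[f=c] π[h,c](S))))) → 3
  γ[e; SUM(c)→b]((S ⋈[a=f] ρ[f/a](γ[e; MAX(d)→a]((R ⋈[f=c] π[h,c](S)))))) → 3
  γ[b; COUNT(*)→h](γ[e; SUM(c)→b]((S ⋈[a=f] ρ[f/a](γ[e; MAX(d)→a]((R ⋈[f=c] π[h,c](S))))))) → 3
E2 per-node cardinality:
  R → 5
  S → 6
  π[h,c](S) → 6
  (R ⋈[f=c] π[h,c](S)) → 5
  γ[e; MAX(d)→a]((R ⋈[f=c] π[h,c](S))) → 4
  ρ[f/a](γ[e; MAX(d)→a]((R ⋈[f=c] π[h,c](S)))) → 4
  S → 6
  (ρ[f/a](γ[e; MAX(d)→a]((R ⋈[f=c] π[h,c](S)))) ⋈[f=a] S) → 3
  π[h,c,a,e,f]((ρ[f/a](γ[e; MAX(d)→a]((R ⋈[f=c] π[h,c](S)))) ⋈[f=a] S)) → 3
  γ[e; SUM(c)→b](π[h,c,a,e,f]((ρ[f/a](γ[e; MAX(d)→a]((R ⋈[f=c] π[h,c](S)))) ⋈[f=a] S))) → 3
  γ[b; COUNT(*)→h](γ[e; SUM(c)→b](π[h,c,a,e,f]((ρ[f/a](γ[e; MAX(d)→a]((R ⋈[f=c] π[h,c](S)))) ⋈[f=a] S)))) → 3

E1 and E2 produce the same multiset:
b | h
1 | 1
6 | 1
7 | 1

yes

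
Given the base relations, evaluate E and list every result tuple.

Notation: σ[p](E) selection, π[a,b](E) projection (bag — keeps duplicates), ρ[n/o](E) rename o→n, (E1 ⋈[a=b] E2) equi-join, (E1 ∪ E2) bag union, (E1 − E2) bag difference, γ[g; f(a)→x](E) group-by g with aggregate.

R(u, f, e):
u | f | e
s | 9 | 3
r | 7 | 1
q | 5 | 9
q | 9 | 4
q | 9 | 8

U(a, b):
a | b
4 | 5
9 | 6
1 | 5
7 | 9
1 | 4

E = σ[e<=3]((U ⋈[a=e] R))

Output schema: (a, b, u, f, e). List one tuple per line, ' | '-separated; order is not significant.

Subexpression sizes:
  U → 5
  R → 5
  (U ⋈[a=e] R) → 4
  σ[e<=3]((U ⋈[a=e] R)) → 2

== RESULT ==
a | b | u | f | e
1 | 4 | r | 7 | 1
1 | 5 | r | 7 | 1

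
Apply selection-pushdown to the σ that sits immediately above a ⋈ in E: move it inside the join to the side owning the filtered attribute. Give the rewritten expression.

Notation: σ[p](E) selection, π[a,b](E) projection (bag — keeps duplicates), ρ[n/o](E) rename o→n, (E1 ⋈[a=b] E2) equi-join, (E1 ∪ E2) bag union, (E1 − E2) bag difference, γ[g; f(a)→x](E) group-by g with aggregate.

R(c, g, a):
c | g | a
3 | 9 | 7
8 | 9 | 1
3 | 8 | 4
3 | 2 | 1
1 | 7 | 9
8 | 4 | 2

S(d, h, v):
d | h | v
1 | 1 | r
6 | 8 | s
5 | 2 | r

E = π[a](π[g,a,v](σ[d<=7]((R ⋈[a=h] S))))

σ filters on d, owned by the right side.
E' = π[a](π[g,a,v]((R ⋈[a=h] σ[d<=7](S))))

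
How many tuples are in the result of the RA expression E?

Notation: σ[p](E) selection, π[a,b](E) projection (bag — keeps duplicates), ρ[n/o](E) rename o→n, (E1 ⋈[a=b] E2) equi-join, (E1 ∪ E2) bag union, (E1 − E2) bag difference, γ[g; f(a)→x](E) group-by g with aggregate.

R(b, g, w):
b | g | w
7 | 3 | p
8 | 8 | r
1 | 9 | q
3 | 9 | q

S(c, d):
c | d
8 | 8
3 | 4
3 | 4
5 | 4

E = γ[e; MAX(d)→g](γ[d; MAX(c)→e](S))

Subexpression sizes:
  S → 4
  γ[d; MAX(c)→e](S) → 2
  γ[e; MAX(d)→g](γ[d; MAX(c)→e](S)) → 2

|E| = 2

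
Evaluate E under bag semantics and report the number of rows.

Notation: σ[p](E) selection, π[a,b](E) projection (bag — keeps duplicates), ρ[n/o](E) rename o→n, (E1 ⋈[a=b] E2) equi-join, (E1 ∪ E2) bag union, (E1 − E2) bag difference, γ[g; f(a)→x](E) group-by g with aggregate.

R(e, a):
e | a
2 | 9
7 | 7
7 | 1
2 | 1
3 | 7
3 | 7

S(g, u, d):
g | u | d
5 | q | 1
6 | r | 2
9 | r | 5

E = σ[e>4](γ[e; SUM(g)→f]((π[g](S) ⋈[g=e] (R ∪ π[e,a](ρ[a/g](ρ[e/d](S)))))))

Row counts bottom-up:
  S → 3
  π[g](S) → 3
  R → 6
  S → 3
  ρ[e/d](S) → 3
  ρ[a/g](ρ[e/d](S)) → 3
  π[e,a](ρ[a/g](ρ[e/d](S))) → 3
  (R ∪ π[e,a](ρ[a/g](ρ[e/d](S)))) → 9
  (π[g](S) ⋈[g=e] (R ∪ π[e,a](ρ[a/g](ρ[e/d](S))))) → 1
  γ[e; SUM(g)→f]((π[g](S) ⋈[g=e] (R ∪ π[e,a](ρ[a/g](ρ[e/d](S)))))) → 1
  σ[e>4](γ[e; SUM(g)→f]((π[g](S) ⋈[g=e] (R ∪ π[e,a](ρ[a/g](ρ[e/d](S))))))) → 1

|E| = 1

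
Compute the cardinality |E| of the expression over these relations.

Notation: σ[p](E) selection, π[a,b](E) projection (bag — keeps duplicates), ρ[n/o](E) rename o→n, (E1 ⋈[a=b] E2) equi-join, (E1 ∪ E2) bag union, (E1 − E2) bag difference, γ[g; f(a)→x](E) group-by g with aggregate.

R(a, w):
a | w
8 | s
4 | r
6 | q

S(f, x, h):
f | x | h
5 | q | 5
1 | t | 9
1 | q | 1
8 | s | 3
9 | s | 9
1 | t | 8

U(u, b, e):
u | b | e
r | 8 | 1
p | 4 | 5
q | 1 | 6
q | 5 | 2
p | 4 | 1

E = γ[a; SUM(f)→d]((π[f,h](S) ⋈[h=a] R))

Subexpression sizes:
  S → 6
  π[f,h](S) → 6
  R → 3
  (π[f,h](S) ⋈[h=a] R) → 1
  γ[a; SUM(f)→d]((π[f,h](S) ⋈[h=a] R)) → 1

|E| = 1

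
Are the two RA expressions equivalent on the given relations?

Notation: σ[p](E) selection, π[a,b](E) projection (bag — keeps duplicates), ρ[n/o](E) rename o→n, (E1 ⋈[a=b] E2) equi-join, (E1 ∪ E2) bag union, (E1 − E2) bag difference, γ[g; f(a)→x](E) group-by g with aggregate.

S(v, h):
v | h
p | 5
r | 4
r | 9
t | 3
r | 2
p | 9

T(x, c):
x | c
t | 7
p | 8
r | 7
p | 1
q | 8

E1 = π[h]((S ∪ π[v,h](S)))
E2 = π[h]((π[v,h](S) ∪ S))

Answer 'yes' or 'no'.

E1 per-node cardinality:
  S → 6
  S → 6
  π[v,h](S) → 6
  (S ∪ π[v,h](S)) → 12
  π[h]((S ∪ π[v,h](S))) → 12
E2 per-node cardinality:
  S → 6
  π[v,h](S) → 6
  S → 6
  (π[v,h](S) ∪ S) → 12
  π[h]((π[v,h](S) ∪ S)) → 12

E1 and E2 produce the same multiset:
h
2
2
3
3
4
4
5
5
9
9
9
9

yes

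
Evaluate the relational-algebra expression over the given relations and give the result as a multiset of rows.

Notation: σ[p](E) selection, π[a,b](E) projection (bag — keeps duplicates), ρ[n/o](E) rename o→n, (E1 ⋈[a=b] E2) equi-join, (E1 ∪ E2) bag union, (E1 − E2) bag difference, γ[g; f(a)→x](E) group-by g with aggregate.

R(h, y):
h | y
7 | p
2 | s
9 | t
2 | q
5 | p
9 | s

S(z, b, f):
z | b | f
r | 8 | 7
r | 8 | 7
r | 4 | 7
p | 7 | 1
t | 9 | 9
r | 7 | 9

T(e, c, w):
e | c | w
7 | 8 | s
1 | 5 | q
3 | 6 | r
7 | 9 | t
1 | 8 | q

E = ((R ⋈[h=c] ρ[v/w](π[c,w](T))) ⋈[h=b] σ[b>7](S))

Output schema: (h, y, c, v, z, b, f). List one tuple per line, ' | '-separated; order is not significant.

Subexpression sizes:
  R → 6
  T → 5
  π[c,w](T) → 5
  ρ[v/w](π[c,w](T)) → 5
  (R ⋈[h=c] ρ[v/w](π[c,w](T))) → 3
  S → 6
  σ[b>7](S) → 3
  ((R ⋈[h=c] ρ[v/w](π[c,w](T))) ⋈[h=b] σ[b>7](S)) → 2

== RESULT ==
h | y | c | v | z | b | f
9 | s | 9 | t | t | 9 | 9
9 | t | 9 | t | t | 9 | 9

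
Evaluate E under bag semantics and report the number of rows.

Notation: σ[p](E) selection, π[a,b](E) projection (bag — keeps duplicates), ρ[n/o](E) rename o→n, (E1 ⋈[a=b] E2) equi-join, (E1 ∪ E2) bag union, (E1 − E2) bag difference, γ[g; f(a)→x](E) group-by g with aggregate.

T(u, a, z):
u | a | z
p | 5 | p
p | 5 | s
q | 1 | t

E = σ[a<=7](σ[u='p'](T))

Stepwise |·|:
  T → 3
  σ[u='p'](T) → 2
  σ[a<=7](σ[u='p'](T)) → 2

|E| = 2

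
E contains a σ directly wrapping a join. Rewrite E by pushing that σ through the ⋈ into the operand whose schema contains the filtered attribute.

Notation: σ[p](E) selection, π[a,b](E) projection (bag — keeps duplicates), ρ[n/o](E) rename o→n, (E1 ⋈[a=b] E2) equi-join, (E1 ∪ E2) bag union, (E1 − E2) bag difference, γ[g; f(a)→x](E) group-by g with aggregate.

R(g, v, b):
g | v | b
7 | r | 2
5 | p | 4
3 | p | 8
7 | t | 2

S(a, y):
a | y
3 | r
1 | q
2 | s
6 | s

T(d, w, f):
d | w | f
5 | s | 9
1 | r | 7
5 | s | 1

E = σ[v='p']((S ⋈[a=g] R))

σ filters on v, owned by the right side.
E' = (S ⋈[a=g] σ[v='p'](R))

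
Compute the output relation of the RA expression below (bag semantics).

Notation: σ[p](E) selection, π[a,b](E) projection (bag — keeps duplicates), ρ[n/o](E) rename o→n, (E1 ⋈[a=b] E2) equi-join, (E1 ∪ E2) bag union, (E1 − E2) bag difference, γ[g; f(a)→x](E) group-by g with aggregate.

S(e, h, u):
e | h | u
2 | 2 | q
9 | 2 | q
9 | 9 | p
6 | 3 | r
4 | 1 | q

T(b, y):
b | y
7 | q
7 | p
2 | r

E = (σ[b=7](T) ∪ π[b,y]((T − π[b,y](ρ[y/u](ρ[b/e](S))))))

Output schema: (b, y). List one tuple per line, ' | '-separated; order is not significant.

Subexpression sizes:
  T → 3
  σ[b=7](T) → 2
  T → 3
  S → 5
  ρ[b/e](S) → 5
  ρ[y/u](ρ[b/e](S)) → 5
  π[b,y](ρ[y/u](ρ[b/e](S))) → 5
  (T − π[b,y](ρ[y/u](ρ[b/e](S)))) → 3
  π[b,y]((T − π[b,y](ρ[y/u](ρ[b/e](S))))) → 3
  (σ[b=7](T) ∪ π[b,y]((T − π[b,y](ρ[y/u](ρ[b/e](S)))))) → 5

== RESULT ==
b | y
2 | r
7 | p
7 | p
7 | q
7 | q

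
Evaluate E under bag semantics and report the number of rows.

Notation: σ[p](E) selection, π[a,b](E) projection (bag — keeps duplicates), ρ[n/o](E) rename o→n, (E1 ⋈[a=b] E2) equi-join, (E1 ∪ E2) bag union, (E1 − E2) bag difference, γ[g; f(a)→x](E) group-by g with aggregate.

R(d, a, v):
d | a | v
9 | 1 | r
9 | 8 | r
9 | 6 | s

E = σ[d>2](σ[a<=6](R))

Row counts bottom-up:
  R → 3
  σ[a<=6](R) → 2
  σ[d>2](σ[a<=6](R)) → 2

|E| = 2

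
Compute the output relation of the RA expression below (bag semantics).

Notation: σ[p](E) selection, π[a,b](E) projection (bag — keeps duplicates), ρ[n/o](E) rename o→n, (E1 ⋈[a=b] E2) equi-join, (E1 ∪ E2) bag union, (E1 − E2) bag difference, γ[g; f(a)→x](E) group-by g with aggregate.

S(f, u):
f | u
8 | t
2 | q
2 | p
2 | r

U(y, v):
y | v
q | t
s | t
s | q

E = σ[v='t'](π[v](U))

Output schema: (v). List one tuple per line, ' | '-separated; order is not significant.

Per-node cardinality:
  U → 3
  π[v](U) → 3
  σ[v='t'](π[v](U)) → 2

== RESULT ==
v
t
t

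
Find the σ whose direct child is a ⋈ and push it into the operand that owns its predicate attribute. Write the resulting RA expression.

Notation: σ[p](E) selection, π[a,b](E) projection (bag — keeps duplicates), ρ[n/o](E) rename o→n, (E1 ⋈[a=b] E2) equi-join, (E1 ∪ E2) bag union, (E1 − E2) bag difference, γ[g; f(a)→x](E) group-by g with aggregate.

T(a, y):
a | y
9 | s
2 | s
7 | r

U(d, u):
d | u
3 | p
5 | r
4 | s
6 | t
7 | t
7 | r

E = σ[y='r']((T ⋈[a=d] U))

σ filters on y, owned by the left side.
E' = (σ[y='r'](T) ⋈[a=d] U)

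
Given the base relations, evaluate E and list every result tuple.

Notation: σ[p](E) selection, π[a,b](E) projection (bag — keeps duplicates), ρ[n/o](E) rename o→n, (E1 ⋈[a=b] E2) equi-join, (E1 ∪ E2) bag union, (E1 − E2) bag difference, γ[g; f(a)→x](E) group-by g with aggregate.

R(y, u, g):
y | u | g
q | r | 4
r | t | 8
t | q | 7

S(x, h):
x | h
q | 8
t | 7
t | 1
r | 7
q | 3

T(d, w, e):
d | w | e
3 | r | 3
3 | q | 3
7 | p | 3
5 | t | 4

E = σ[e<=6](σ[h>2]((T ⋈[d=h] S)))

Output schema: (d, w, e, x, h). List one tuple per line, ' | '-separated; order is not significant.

Per-node cardinality:
  T → 4
  S → 5
  (T ⋈[d=h] S) → 4
  σ[h>2]((T ⋈[d=h] S)) → 4
  σ[e<=6](σ[h>2]((T ⋈[d=h] S))) → 4

== RESULT ==
d | w | e | x | h
3 | q | 3 | q | 3
3 | r | 3 | q | 3
7 | p | 3 | r | 7
7 | p | 3 | t | 7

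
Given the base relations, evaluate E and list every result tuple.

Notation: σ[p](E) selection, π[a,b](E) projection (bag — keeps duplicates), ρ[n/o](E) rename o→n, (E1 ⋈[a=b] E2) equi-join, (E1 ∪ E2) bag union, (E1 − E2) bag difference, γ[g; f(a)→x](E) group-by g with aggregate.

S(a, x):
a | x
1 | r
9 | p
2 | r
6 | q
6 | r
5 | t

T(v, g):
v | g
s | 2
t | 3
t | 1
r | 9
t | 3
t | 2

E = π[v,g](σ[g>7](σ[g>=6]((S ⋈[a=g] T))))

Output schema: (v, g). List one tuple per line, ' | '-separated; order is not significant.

Stepwise |·|:
  S → 6
  T → 6
  (S ⋈[a=g] T) → 4
  σ[g>=6]((S ⋈[a=g] T)) → 1
  σ[g>7](σ[g>=6]((S ⋈[a=g] T))) → 1
  π[v,g](σ[g>7](σ[g>=6]((S ⋈[a=g] T)))) → 1

== RESULT ==
v | g
r | 9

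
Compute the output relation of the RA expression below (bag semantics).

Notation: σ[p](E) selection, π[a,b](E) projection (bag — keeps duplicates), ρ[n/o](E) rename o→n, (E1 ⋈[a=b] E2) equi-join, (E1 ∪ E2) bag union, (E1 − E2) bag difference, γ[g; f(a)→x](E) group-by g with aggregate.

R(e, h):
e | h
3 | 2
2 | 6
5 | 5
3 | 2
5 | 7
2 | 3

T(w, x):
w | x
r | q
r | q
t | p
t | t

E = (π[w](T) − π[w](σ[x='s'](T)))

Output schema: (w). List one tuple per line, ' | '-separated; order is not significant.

Per-node cardinality:
  T → 4
  π[w](T) → 4
  T → 4
  σ[x='s'](T) → 0
  π[w](σ[x='s'](T)) → 0
  (π[w](T) − π[w](σ[x='s'](T))) → 4

== RESULT ==
w
r
r
t
t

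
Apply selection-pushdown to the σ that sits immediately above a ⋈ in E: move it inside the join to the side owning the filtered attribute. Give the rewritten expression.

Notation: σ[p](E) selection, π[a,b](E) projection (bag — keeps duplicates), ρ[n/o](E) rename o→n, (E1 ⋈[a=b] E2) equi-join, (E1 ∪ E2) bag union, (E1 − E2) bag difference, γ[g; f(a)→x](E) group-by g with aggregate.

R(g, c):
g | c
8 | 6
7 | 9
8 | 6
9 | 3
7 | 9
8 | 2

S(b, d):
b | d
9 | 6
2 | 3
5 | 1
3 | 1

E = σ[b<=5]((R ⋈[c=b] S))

σ filters on b, owned by the right side.
E' = (R ⋈[c=b] σ[b<=5](S))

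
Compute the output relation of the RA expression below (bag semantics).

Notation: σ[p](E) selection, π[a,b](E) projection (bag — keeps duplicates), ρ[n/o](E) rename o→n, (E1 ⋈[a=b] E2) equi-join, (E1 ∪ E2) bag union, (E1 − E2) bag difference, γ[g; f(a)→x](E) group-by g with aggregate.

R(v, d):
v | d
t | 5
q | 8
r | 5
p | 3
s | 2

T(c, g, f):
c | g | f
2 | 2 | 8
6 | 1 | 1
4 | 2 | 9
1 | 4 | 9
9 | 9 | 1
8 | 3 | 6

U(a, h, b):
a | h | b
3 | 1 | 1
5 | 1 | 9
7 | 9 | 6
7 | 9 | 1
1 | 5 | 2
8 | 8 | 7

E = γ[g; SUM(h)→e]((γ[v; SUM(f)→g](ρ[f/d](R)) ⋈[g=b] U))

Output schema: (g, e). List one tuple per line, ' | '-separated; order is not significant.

Stepwise |·|:
  R → 5
  ρ[f/d](R) → 5
  γ[v; SUM(f)→g](ρ[f/d](R)) → 5
  U → 6
  (γ[v; SUM(f)→g](ρ[f/d](R)) ⋈[g=b] U) → 1
  γ[g; SUM(h)→e]((γ[v; SUM(f)→g](ρ[f/d](R)) ⋈[g=b] U)) → 1

== RESULT ==
g | e
2 | 5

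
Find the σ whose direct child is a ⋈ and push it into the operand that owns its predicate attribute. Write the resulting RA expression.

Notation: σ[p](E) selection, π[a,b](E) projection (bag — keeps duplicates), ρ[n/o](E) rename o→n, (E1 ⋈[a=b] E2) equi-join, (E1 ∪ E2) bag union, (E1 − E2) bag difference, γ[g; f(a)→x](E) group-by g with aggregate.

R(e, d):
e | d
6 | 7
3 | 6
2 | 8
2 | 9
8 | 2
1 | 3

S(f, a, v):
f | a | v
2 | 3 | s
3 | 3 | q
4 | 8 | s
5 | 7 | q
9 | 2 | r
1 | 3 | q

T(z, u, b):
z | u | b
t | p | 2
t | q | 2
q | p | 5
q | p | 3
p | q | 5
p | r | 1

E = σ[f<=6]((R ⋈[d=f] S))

σ filters on f, owned by the right side.
E' = (R ⋈[d=f] σ[f<=6](S))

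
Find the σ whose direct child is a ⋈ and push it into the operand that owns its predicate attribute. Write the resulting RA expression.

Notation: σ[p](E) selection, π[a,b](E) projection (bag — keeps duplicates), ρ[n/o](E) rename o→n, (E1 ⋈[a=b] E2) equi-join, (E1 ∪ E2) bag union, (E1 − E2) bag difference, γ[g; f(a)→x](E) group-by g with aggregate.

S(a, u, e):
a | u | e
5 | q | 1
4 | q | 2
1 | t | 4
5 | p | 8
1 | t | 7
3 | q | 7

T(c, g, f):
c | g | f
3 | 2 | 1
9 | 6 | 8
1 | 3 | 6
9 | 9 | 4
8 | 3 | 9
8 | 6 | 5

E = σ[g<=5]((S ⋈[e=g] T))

σ filters on g, owned by the right side.
E' = (S ⋈[e=g] σ[g<=5](T))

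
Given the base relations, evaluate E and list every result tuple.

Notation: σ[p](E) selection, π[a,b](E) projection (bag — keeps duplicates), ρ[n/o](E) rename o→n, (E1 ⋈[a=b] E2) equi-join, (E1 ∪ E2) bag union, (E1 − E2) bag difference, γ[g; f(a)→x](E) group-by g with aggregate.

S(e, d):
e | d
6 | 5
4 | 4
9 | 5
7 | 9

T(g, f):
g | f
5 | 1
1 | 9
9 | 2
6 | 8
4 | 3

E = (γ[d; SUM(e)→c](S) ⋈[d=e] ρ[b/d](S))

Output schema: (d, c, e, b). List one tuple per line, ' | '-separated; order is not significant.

Per-node cardinality:
  S → 4
  γ[d; SUM(e)→c](S) → 3
  S → 4
  ρ[b/d](S) → 4
  (γ[d; SUM(e)→c](S) ⋈[d=e] ρ[b/d](S)) → 2

== RESULT ==
d | c | e | b
4 | 4 | 4 | 4
9 | 7 | 9 | 5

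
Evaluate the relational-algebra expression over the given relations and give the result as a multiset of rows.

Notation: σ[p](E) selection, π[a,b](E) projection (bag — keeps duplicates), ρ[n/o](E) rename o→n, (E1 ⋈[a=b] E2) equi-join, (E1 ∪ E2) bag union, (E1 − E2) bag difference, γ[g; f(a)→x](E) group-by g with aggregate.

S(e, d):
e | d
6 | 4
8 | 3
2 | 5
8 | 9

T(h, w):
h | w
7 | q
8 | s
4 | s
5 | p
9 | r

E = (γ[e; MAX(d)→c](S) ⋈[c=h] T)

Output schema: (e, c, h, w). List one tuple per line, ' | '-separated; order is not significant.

Per-node cardinality:
  S → 4
  γ[e; MAX(d)→c](S) → 3
  T → 5
  (γ[e; MAX(d)→c](S) ⋈[c=h] T) → 3

== RESULT ==
e | c | h | w
2 | 5 | 5 | p
6 | 4 | 4 | s
8 | 9 | 9 | r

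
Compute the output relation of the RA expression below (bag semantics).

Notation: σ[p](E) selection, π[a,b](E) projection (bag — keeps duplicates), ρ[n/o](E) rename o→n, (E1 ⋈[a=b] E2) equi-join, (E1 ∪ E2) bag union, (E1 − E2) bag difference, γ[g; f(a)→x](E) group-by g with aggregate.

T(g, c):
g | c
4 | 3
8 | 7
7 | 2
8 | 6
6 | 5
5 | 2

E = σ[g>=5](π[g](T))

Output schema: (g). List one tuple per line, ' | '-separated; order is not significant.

Per-node cardinality:
  T → 6
  π[g](T) → 6
  σ[g>=5](π[g](T)) → 5

== RESULT ==
g
5
6
7
8
8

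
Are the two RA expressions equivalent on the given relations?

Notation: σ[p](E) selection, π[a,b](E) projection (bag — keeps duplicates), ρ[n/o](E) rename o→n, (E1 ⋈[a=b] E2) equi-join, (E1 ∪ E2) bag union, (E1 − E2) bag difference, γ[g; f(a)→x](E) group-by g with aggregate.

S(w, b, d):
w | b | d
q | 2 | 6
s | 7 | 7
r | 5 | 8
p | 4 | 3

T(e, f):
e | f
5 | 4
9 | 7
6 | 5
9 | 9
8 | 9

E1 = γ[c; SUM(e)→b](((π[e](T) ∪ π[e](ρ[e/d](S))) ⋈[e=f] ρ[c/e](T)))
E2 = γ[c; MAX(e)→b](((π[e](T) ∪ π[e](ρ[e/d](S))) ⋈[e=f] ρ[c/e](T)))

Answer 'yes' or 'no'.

E1 per-node cardinality:
  T → 5
  π[e](T) → 5
  S → 4
  ρ[e/d](S) → 4
  π[e](ρ[e/d](S)) → 4
  (π[e](T) ∪ π[e](ρ[e/d](S))) → 9
  T → 5
  ρ[c/e](T) → 5
  ((π[e](T) ∪ π[e](ρ[e/d](S))) ⋈[e=f] ρ[c/e](T)) → 6
  γ[c; SUM(e)→b](((π[e](T) ∪ π[e](ρ[e/d](S))) ⋈[e=f] ρ[c/e](T))) → 3
E2 per-node cardinality:
  T → 5
  π[e](T) → 5
  S → 4
  ρ[e/d](S) → 4
  π[e](ρ[e/d](S)) → 4
  (π[e](T) ∪ π[e](ρ[e/d](S))) → 9
  T → 5
  ρ[c/e](T) → 5
  ((π[e](T) ∪ π[e](ρ[e/d](S))) ⋈[e=f] ρ[c/e](T)) → 6
  γ[c; MAX(e)→b](((π[e](T) ∪ π[e](ρ[e/d](S))) ⋈[e=f] ρ[c/e](T))) → 3

E1 result:
c | b
6 | 5
8 | 18
9 | 25
E2 result:
c | b
6 | 5
8 | 9
9 | 9
Witness: (8, 9) appears 0× in E1 but 1× in E2.

no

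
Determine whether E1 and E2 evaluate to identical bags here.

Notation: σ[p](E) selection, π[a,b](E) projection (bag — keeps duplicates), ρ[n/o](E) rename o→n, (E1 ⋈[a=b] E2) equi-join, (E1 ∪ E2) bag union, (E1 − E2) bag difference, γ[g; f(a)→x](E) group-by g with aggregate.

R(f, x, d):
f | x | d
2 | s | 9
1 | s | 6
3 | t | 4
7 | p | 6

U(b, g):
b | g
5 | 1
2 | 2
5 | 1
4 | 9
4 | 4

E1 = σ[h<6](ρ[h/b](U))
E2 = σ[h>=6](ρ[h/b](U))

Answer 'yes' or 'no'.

E1 per-node cardinality:
  U → 5
  ρ[h/b](U) → 5
  σ[h<6](ρ[h/b](U)) → 5
E2 per-node cardinality:
  U → 5
  ρ[h/b](U) → 5
  σ[h>=6](ρ[h/b](U)) → 0

E1 result:
h | g
2 | 2
4 | 4
4 | 9
5 | 1
5 | 1
E2 result:
h | g
(0 rows)
Witness: (4, 4) appears 1× in E1 but 0× in E2.

no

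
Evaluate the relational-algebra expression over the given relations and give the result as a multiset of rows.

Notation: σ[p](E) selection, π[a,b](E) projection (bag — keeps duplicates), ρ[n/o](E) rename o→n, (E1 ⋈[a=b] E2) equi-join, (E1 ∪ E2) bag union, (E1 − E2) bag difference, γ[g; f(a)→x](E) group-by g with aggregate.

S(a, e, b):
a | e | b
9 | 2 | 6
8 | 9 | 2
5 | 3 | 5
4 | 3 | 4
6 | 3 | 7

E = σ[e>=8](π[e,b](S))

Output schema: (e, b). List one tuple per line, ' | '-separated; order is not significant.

Stepwise |·|:
  S → 5
  π[e,b](S) → 5
  σ[e>=8](π[e,b](S)) → 1

== RESULT ==
e | b
9 | 2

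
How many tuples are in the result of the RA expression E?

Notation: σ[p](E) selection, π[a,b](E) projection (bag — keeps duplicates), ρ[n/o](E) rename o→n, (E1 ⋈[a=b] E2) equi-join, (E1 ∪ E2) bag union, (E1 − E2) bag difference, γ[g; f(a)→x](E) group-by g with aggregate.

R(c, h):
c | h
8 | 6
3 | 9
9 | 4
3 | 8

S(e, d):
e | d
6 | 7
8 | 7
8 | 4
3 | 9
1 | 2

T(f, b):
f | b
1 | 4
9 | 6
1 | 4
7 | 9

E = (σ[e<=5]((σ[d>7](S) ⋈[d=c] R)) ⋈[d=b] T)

Row counts bottom-up:
  S → 5
  σ[d>7](S) → 1
  R → 4
  (σ[d>7](S) ⋈[d=c] R) → 1
  σ[e<=5]((σ[d>7](S) ⋈[d=c] R)) → 1
  T → 4
  (σ[e<=5]((σ[d>7](S) ⋈[d=c] R)) ⋈[d=b] T) → 1

|E| = 1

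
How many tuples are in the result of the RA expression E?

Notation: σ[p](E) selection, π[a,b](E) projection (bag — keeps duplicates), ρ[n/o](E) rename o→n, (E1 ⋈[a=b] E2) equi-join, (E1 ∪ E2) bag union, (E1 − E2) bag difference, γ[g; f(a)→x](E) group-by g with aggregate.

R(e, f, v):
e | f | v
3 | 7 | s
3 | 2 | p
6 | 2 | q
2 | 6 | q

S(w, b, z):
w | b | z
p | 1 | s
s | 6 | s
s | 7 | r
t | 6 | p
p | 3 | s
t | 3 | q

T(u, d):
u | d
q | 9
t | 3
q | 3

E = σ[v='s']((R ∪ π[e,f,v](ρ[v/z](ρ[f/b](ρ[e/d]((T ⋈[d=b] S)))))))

Row counts bottom-up:
  R → 4
  T → 3
  S → 6
  (T ⋈[d=b] S) → 4
  ρ[e/d]((T ⋈[d=b] S)) → 4
  ρ[f/b](ρ[e/d]((T ⋈[d=b] S))) → 4
  ρ[v/z](ρ[f/b](ρ[e/d]((T ⋈[d=b] S)))) → 4
  π[e,f,v](ρ[v/z](ρ[f/b](ρ[e/d]((T ⋈[d=b] S))))) → 4
  (R ∪ π[e,f,v](ρ[v/z](ρ[f/b](ρ[e/d]((T ⋈[d=b] S)))))) → 8
  σ[v='s']((R ∪ π[e,f,v](ρ[v/z](ρ[f/b](ρ[e/d]((T ⋈[d=b] S))))))) → 3

|E| = 3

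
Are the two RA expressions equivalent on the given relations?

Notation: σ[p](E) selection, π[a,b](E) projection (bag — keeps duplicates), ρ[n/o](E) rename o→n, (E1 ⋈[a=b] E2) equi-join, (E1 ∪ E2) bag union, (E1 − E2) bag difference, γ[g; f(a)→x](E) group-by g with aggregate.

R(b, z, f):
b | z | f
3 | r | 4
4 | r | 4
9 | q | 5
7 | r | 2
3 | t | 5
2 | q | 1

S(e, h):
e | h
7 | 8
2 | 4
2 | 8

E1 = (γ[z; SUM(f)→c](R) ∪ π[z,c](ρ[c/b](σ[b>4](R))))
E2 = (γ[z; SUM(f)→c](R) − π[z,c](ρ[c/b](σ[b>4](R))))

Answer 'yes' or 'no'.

E1 stepwise |·|:
  R → 6
  γ[z; SUM(f)→c](R) → 3
  R → 6
  σ[b>4](R) → 2
  ρ[c/b](σ[b>4](R)) → 2
  π[z,c](ρ[c/b](σ[b>4](R))) → 2
  (γ[z; SUM(f)→c](R) ∪ π[z,c](ρ[c/b](σ[b>4](R)))) → 5
E2 stepwise |·|:
  R → 6
  γ[z; SUM(f)→c](R) → 3
  R → 6
  σ[b>4](R) → 2
  ρ[c/b](σ[b>4](R)) → 2
  π[z,c](ρ[c/b](σ[b>4](R))) → 2
  (γ[z; SUM(f)→c](R) − π[z,c](ρ[c/b](σ[b>4](R)))) → 3

E1 result:
z | c
q | 6
q | 9
r | 7
r | 10
t | 5
E2 result:
z | c
q | 6
r | 10
t | 5
Witness: ('r', 7) appears 1× in E1 but 0× in E2.

no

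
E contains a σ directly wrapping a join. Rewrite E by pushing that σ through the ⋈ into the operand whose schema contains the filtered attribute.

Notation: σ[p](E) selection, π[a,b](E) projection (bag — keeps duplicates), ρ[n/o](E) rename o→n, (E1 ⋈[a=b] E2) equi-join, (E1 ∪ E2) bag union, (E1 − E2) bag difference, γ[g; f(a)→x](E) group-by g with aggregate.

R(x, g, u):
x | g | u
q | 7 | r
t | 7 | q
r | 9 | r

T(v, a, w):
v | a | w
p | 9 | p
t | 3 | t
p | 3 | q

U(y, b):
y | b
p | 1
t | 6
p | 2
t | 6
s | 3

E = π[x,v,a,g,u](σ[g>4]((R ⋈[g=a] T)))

σ filters on g, owned by the left side.
E' = π[x,v,a,g,u]((σ[g>4](R) ⋈[g=a] T))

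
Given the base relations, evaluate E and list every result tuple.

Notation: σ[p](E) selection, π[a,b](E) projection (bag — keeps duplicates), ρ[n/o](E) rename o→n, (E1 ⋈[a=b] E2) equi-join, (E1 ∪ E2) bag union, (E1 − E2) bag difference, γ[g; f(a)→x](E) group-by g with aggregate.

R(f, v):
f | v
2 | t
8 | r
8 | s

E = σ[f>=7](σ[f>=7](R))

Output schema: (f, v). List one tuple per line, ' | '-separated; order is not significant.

Subexpression sizes:
  R → 3
  σ[f>=7](R) → 2
  σ[f>=7](σ[f>=7](R)) → 2

== RESULT ==
f | v
8 | r
8 | s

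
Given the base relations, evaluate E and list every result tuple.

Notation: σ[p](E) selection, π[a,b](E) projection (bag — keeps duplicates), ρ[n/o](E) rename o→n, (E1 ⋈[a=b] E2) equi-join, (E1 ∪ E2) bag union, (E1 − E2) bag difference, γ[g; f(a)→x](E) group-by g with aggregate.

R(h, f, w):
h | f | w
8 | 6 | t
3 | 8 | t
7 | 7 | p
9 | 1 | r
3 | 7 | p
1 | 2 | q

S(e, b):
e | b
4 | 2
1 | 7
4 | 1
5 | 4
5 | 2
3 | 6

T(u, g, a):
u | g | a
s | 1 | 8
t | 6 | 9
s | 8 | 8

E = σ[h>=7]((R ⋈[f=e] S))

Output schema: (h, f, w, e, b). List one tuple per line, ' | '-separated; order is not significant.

Row counts bottom-up:
  R → 6
  S → 6
  (R ⋈[f=e] S) → 1
  σ[h>=7]((R ⋈[f=e] S)) → 1

== RESULT ==
h | f | w | e | b
9 | 1 | r | 1 | 7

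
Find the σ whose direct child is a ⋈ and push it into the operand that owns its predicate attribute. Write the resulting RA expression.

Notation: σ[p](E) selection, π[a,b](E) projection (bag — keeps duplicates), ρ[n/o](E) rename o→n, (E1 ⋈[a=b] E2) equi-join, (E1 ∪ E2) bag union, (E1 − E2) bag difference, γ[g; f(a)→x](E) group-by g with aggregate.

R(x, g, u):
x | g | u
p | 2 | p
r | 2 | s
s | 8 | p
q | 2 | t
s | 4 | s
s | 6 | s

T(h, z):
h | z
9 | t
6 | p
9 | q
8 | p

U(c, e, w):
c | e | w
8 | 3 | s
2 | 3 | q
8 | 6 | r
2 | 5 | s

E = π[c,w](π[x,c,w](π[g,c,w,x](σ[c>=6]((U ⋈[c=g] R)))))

σ filters on c, owned by the left side.
E' = π[c,w](π[x,c,w](π[g,c,w,x]((σ[c>=6](U) ⋈[c=g] R))))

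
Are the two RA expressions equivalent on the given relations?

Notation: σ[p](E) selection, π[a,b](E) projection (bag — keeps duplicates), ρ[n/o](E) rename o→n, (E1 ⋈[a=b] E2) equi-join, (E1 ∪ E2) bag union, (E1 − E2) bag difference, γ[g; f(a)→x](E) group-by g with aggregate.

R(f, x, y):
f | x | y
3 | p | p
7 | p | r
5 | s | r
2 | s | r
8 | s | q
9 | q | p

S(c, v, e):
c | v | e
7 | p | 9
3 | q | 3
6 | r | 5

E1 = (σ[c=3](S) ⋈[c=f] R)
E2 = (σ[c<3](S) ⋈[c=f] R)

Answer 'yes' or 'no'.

E1 subexpression sizes:
  S → 3
  σ[c=3](S) → 1
  R → 6
  (σ[c=3](S) ⋈[c=f] R) → 1
E2 subexpression sizes:
  S → 3
  σ[c<3](S) → 0
  R → 6
  (σ[c<3](S) ⋈[c=f] R) → 0

E1 result:
c | v | e | f | x | y
3 | q | 3 | 3 | p | p
E2 result:
c | v | e | f | x | y
(0 rows)
Witness: (3, 'q', 3, 3, 'p', 'p') appears 1× in E1 but 0× in E2.

no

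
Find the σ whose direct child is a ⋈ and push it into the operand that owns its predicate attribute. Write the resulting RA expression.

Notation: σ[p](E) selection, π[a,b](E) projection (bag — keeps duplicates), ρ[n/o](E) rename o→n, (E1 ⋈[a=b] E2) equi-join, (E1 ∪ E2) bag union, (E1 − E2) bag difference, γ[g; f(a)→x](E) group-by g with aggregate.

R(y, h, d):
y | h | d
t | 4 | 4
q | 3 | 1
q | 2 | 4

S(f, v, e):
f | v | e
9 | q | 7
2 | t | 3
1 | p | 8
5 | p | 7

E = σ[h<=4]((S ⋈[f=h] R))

σ filters on h, owned by the right side.
E' = (S ⋈[f=h] σ[h<=4](R))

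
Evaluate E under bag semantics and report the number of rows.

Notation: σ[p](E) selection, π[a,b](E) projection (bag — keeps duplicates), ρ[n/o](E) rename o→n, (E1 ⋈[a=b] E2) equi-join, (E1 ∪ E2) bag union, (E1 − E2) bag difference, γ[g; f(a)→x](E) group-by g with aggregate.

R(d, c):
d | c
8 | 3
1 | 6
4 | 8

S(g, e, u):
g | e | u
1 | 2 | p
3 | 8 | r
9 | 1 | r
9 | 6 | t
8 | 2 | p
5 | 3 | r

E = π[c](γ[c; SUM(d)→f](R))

Per-node cardinality:
  R → 3
  γ[c; SUM(d)→f](R) → 3
  π[c](γ[c; SUM(d)→f](R)) → 3

|E| = 3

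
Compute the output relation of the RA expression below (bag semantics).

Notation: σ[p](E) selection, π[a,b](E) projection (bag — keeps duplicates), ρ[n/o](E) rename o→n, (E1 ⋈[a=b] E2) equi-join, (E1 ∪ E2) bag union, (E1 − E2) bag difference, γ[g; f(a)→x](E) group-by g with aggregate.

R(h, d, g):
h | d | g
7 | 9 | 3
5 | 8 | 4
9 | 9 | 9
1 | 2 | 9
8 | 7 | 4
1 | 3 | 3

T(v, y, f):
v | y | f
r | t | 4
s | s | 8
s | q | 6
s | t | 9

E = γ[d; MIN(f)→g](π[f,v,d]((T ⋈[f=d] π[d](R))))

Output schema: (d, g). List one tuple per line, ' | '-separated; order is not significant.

Stepwise |·|:
  T → 4
  R → 6
  π[d](R) → 6
  (T ⋈[f=d] π[d](R)) → 3
  π[f,v,d]((T ⋈[f=d] π[d](R))) → 3
  γ[d; MIN(f)→g](π[f,v,d]((T ⋈[f=d] π[d](R)))) → 2

== RESULT ==
d | g
8 | 8
9 | 9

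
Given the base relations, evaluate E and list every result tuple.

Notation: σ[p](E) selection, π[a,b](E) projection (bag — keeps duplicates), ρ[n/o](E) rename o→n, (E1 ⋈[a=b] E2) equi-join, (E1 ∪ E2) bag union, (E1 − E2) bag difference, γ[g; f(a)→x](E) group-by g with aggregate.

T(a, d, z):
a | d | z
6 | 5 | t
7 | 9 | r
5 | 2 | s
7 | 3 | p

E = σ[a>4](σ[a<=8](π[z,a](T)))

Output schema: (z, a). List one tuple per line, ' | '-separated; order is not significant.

Per-node cardinality:
  T → 4
  π[z,a](T) → 4
  σ[a<=8](π[z,a](T)) → 4
  σ[a>4](σ[a<=8](π[z,a](T))) → 4

== RESULT ==
z | a
p | 7
r | 7
s | 5
t | 6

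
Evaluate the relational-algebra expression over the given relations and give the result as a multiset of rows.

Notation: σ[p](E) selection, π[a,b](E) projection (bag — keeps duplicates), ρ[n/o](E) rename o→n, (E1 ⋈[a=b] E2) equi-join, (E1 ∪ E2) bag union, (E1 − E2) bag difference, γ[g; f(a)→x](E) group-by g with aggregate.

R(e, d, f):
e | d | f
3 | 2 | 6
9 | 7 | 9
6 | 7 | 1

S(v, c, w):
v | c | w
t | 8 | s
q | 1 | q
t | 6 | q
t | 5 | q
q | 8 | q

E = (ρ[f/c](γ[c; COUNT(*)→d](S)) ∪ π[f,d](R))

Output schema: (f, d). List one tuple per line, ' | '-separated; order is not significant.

Per-node cardinality:
  S → 5
  γ[c; COUNT(*)→d](S) → 4
  ρ[f/c](γ[c; COUNT(*)→d](S)) → 4
  R → 3
  π[f,d](R) → 3
  (ρ[f/c](γ[c; COUNT(*)→d](S)) ∪ π[f,d](R)) → 7

== RESULT ==
f | d
1 | 1
1 | 7
5 | 1
6 | 1
6 | 2
8 | 2
9 | 7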